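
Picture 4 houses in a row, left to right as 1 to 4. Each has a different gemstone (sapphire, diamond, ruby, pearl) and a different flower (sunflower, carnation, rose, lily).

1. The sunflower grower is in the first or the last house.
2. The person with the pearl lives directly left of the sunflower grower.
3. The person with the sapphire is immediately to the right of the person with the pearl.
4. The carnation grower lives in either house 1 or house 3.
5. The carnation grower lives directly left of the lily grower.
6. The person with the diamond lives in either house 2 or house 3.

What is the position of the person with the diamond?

The person with the pearl is in house 3 (clue 2).
By clue 2, the sunflower grower is in house 4.
From clue 3, the person with the sapphire must be in house 4.
The only gemstone still possible for house 1 is ruby.
The only gemstone still possible for house 2 is diamond.
That leaves lily as the flower for house 2.
The carnation grower is in house 1 (clue 5).
So house 3 gets rose for flower.
So: house 1 = ruby/carnation, house 2 = diamond/lily, house 3 = pearl/rose, house 4 = sapphire/sunflower.

2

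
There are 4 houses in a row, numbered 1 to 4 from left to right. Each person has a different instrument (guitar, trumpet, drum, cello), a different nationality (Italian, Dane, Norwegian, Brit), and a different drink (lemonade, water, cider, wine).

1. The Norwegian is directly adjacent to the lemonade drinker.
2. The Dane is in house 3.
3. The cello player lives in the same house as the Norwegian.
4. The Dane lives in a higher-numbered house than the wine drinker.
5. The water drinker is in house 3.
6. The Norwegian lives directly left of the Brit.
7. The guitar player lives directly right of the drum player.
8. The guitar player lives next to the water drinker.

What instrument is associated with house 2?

trumpet

From clue 2, the Dane must be in house 3.
Clue 5: the water drinker is in house 3.
By clue 6, the Norwegian is in house 1.
Clue 6 places the Brit in house 2.
So house 4 gets Italian for nationality.
House 4 drink: only cider fits.
By clue 1, the lemonade drinker is in house 2.
By clue 3, the cello player is in house 1.
So house 1 gets wine for drink.
Clue 7 places the guitar player in house 4.
That leaves trumpet as the instrument for house 2.
That leaves drum as the instrument for house 3.
So: house 1 = cello/Norwegian/wine, house 2 = trumpet/Brit/lemonade, house 3 = drum/Dane/water, house 4 = guitar/Italian/cider.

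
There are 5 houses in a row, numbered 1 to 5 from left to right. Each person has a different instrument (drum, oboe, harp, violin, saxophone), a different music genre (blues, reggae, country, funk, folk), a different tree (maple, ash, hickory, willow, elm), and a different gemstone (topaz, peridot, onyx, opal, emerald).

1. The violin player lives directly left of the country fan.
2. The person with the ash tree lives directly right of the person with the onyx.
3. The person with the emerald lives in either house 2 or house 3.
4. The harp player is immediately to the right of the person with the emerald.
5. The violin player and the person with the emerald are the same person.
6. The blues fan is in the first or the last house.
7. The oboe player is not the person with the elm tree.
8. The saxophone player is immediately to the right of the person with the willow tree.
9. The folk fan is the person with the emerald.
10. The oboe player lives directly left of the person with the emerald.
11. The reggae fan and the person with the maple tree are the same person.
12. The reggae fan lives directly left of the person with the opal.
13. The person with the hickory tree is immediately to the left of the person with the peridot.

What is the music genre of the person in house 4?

country

The harp player is narrowed to house 3 or 4; consider each.
Placing it in house 3 leads to a contradiction, so it's in house 4.
Clue 4 places the person with the emerald in house 3.
The violin player is in house 3 (clue 5).
By clue 9, the folk fan is in house 3.
Clue 10 places the oboe player in house 2.
That leaves drum as the instrument for house 1.
House 5 instrument: only saxophone fits.
By clue 8, the person with the willow tree is in house 4.
House 2 music genre: only funk fits.
That leaves country as the music genre for house 4.
House 5 music genre: only blues fits.
From clue 11, the person with the maple tree must be in house 1.
The person with the opal is in house 2 (clue 12).
That leaves reggae as the music genre for house 1.
House 2 tree: only ash fits.
That leaves hickory as the tree for house 3.
The only tree still possible for house 5 is elm.
The only gemstone still possible for house 5 is topaz.
Clue 2 places the person with the onyx in house 1.
That leaves peridot as the gemstone for house 4.
So: house 1 = drum/reggae/maple/onyx, house 2 = oboe/funk/ash/opal, house 3 = violin/folk/hickory/emerald, house 4 = harp/country/willow/peridot, house 5 = saxophone/blues/elm/topaz.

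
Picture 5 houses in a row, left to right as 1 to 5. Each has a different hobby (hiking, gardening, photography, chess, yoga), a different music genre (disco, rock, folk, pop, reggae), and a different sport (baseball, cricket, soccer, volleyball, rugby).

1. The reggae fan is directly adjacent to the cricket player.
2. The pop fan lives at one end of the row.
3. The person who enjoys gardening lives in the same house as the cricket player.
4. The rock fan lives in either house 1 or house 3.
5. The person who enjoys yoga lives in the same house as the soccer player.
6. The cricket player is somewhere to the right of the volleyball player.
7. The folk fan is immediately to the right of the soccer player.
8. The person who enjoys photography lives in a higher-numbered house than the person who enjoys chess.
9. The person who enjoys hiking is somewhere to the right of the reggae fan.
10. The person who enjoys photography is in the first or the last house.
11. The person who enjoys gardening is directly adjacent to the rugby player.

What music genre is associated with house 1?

The person who enjoys photography is in house 5 (clue 10).
The pop fan is narrowed to house 1 or 5; consider each.
Placing it in house 1 leads to a contradiction, so it's in house 5.
The rock fan is narrowed to house 1 or 3; consider each.
Placing it in house 3 leads to a contradiction, so it's in house 1.
The person who enjoys hiking is narrowed to house 3 or 4; consider each.
Placing it in house 3 leads to a contradiction, so it's in house 4.
So house 5 gets baseball for sport.
The only sport still possible for house 4 is rugby.
By clue 11, the person who enjoys gardening is in house 3.
Clue 3 places the cricket player in house 3.
The only music genre still possible for house 4 is disco.
The reggae fan is in house 2 (clue 1).
So house 3 gets folk for music genre.
From clue 7, the soccer player must be in house 2.
House 1 sport: only volleyball fits.
Clue 5: the person who enjoys yoga is in house 2.
House 1 hobby: only chess fits.
So: house 1 = chess/rock/volleyball, house 2 = yoga/reggae/soccer, house 3 = gardening/folk/cricket, house 4 = hiking/disco/rugby, house 5 = photography/pop/baseball.

rock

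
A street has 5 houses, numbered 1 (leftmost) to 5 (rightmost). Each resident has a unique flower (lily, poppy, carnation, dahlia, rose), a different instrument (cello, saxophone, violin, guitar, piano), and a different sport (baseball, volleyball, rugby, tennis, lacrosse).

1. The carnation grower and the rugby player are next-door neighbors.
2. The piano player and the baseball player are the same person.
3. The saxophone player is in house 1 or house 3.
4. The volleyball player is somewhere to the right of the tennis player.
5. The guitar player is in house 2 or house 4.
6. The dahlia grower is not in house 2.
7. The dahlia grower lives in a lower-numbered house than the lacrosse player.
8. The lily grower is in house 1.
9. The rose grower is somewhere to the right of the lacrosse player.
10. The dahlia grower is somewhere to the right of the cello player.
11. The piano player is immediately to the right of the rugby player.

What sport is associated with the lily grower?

rugby

Clue 8: the lily grower is in house 1.
Clue 7: the dahlia grower is in house 3.
From clue 7, the lacrosse player must be in house 4.
The rose grower is in house 5 (clue 9).
The piano player is in house 2 (clue 11).
By clue 11, the rugby player is in house 1.
That leaves violin as the instrument for house 5.
By clue 1, the carnation grower is in house 2.
The baseball player is in house 2 (clue 2).
The only flower still possible for house 4 is poppy.
House 1's instrument must be cello (nothing else left).
House 3's instrument must be saxophone (nothing else left).
That leaves guitar as the instrument for house 4.
The only sport still possible for house 3 is tennis.
That leaves volleyball as the sport for house 5.
So: house 1 = lily/cello/rugby, house 2 = carnation/piano/baseball, house 3 = dahlia/saxophone/tennis, house 4 = poppy/guitar/lacrosse, house 5 = rose/violin/volleyball.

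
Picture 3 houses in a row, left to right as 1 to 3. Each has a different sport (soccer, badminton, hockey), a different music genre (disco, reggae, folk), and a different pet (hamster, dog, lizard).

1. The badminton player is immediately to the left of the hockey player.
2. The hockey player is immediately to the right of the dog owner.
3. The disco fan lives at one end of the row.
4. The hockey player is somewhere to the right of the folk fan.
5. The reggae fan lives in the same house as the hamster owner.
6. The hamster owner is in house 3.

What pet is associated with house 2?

Clue 6: the hamster owner is in house 3.
From clue 5, the reggae fan must be in house 3.
That leaves folk as the music genre for house 2.
The hockey player is in house 3 (clue 4).
So house 1 gets disco for music genre.
By clue 1, the badminton player is in house 2.
By clue 2, the dog owner is in house 2.
That leaves soccer as the sport for house 1.
The only pet still possible for house 1 is lizard.
So: house 1 = soccer/disco/lizard, house 2 = badminton/folk/dog, house 3 = hockey/reggae/hamster.

dog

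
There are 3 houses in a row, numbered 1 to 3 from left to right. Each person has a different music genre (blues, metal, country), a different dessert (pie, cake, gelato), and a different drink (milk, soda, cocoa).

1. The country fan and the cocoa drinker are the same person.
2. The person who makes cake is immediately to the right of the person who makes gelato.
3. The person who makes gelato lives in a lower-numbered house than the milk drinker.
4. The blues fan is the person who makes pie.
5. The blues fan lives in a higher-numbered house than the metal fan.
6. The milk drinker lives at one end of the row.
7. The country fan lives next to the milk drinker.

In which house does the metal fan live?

1

By clue 6, the milk drinker is in house 3.
Clue 7: the country fan is in house 2.
The only music genre still possible for house 1 is metal.
So house 3 gets blues for music genre.
By clue 1, the cocoa drinker is in house 2.
The person who makes pie is in house 3 (clue 4).
House 1 dessert: only gelato fits.
The only dessert still possible for house 2 is cake.
That leaves soda as the drink for house 1.
So: house 1 = metal/gelato/soda, house 2 = country/cake/cocoa, house 3 = blues/pie/milk.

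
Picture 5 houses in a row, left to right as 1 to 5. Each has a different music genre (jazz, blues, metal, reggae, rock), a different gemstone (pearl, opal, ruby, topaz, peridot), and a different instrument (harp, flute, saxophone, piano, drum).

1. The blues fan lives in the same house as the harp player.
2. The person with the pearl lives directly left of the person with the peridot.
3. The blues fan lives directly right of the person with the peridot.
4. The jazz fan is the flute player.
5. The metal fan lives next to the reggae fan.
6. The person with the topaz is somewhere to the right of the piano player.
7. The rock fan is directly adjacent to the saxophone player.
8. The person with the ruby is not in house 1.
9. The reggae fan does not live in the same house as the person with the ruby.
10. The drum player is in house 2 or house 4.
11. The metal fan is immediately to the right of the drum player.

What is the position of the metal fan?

3

The metal fan is narrowed to house 3 or 5; consider each.
Placing it in house 5 leads to a contradiction, so it's in house 3.
By clue 11, the drum player is in house 2.
So house 1 gets jazz for music genre.
Clue 4 places the flute player in house 1.
So house 1 gets opal for gemstone.
The blues fan is narrowed to house 4 or 5; consider each.
Placing it in house 4 leads to a contradiction, so it's in house 5.
The harp player is in house 5 (clue 1).
By clue 3, the person with the peridot is in house 4.
From clue 2, the person with the pearl must be in house 3.
From clue 7, the saxophone player must be in house 3.
House 2's gemstone must be ruby (nothing else left).
The only gemstone still possible for house 5 is topaz.
House 4's instrument must be piano (nothing else left).
Clue 9 places the reggae fan in house 4.
The only music genre still possible for house 2 is rock.
So: house 1 = jazz/opal/flute, house 2 = rock/ruby/drum, house 3 = metal/pearl/saxophone, house 4 = reggae/peridot/piano, house 5 = blues/topaz/harp.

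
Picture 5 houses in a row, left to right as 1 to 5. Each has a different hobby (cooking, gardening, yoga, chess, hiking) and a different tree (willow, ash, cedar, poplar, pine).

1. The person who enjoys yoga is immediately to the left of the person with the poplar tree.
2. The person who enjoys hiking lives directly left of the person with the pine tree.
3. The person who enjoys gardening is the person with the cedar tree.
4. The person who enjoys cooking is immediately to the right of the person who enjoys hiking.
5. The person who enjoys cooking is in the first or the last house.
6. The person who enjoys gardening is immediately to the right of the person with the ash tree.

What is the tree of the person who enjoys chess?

By clue 5, the person who enjoys cooking is in house 5.
From clue 4, the person who enjoys hiking must be in house 4.
The person with the pine tree is in house 5 (clue 2).
The person who enjoys gardening is narrowed to house 2 or 3; consider each.
Placing it in house 3 leads to a contradiction, so it's in house 2.
The person with the cedar tree is in house 2 (clue 3).
By clue 6, the person with the ash tree is in house 1.
Clue 1: the person who enjoys yoga is in house 3.
From clue 1, the person with the poplar tree must be in house 4.
House 1's hobby must be chess (nothing else left).
House 3 tree: only willow fits.
So: house 1 = chess/ash, house 2 = gardening/cedar, house 3 = yoga/willow, house 4 = hiking/poplar, house 5 = cooking/pine.

ash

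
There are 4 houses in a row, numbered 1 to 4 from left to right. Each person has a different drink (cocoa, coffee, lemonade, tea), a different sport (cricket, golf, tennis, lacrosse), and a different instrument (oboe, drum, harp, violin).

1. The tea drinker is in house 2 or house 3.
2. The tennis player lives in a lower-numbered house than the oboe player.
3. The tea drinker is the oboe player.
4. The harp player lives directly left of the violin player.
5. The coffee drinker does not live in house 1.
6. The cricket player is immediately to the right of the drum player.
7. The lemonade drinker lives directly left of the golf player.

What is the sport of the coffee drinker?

The only instrument still possible for house 4 is violin.
The harp player is in house 3 (clue 4).
House 1's instrument must be drum (nothing else left).
The only instrument still possible for house 2 is oboe.
From clue 2, the tennis player must be in house 1.
Clue 3: the tea drinker is in house 2.
By clue 6, the cricket player is in house 2.
By clue 7, the lemonade drinker is in house 3.
The golf player is in house 4 (clue 7).
The only drink still possible for house 1 is cocoa.
House 4's drink must be coffee (nothing else left).
House 3's sport must be lacrosse (nothing else left).
So: house 1 = cocoa/tennis/drum, house 2 = tea/cricket/oboe, house 3 = lemonade/lacrosse/harp, house 4 = coffee/golf/violin.

golf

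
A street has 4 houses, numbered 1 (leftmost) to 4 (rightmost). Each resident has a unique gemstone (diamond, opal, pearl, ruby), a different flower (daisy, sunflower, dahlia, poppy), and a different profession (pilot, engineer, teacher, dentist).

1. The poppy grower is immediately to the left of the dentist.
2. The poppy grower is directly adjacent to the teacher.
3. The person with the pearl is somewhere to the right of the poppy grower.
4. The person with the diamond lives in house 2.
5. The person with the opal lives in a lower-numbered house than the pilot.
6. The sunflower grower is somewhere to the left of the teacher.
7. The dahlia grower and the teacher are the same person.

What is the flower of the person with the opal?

sunflower

From clue 4, the person with the diamond must be in house 2.
House 1 profession: only engineer fits.
The person with the opal is narrowed to house 1 or 3; consider each.
Placing it in house 3 leads to a contradiction, so it's in house 1.
The person with the pearl is narrowed to house 3 or 4; consider each.
Placing it in house 3 leads to a contradiction, so it's in house 4.
That leaves ruby as the gemstone for house 3.
The dahlia grower is narrowed to house 2 or 3 or 4; consider each.
Placing it in house 3 and house 4 leads to a contradiction, so it's in house 2.
The teacher is in house 2 (clue 7).
That leaves daisy as the flower for house 4.
By clue 1, the poppy grower is in house 3.
Clue 1: the dentist is in house 4.
Clue 6: the sunflower grower is in house 1.
House 3 profession: only pilot fits.
So: house 1 = opal/sunflower/engineer, house 2 = diamond/dahlia/teacher, house 3 = ruby/poppy/pilot, house 4 = pearl/daisy/dentist.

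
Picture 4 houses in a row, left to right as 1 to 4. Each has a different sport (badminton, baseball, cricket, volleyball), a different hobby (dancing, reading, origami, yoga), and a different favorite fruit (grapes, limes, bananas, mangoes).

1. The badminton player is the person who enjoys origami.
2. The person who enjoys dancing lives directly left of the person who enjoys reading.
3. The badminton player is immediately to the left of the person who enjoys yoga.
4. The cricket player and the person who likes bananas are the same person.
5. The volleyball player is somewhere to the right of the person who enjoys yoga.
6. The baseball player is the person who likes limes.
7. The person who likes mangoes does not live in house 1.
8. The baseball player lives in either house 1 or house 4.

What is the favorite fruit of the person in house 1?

House 4 hobby: only reading fits.
From clue 2, the person who enjoys dancing must be in house 3.
House 1's hobby must be origami (nothing else left).
House 2 hobby: only yoga fits.
By clue 1, the badminton player is in house 1.
House 2 sport: only cricket fits.
That leaves volleyball as the sport for house 3.
That leaves baseball as the sport for house 4.
By clue 4, the person who likes bananas is in house 2.
From clue 6, the person who likes limes must be in house 4.
So house 1 gets grapes for favorite fruit.
House 3's favorite fruit must be mangoes (nothing else left).
So: house 1 = badminton/origami/grapes, house 2 = cricket/yoga/bananas, house 3 = volleyball/dancing/mangoes, house 4 = baseball/reading/limes.

grapes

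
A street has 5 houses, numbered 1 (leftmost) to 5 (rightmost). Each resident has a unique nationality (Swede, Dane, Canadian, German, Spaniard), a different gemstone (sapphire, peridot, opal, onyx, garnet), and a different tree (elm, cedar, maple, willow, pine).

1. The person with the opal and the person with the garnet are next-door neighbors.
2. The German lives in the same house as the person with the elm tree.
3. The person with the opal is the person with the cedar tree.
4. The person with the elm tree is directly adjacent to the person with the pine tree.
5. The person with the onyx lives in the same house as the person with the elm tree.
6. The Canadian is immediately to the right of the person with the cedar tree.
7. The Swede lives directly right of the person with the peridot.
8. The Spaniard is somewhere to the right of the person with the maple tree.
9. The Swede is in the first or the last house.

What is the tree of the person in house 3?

elm

The Swede is in house 5 (clue 9).
Clue 7 places the person with the peridot in house 4.
House 5's gemstone must be sapphire (nothing else left).
That leaves willow as the tree for house 5.
House 4 tree: only pine fits.
Clue 4 places the person with the elm tree in house 3.
The person with the onyx is in house 3 (clue 5).
By clue 2, the German is in house 3.
The only nationality still possible for house 1 is Dane.
The only nationality still possible for house 4 is Spaniard.
From clue 6, the person with the cedar tree must be in house 1.
House 2's nationality must be Canadian (nothing else left).
House 2 tree: only maple fits.
Clue 3: the person with the opal is in house 1.
The only gemstone still possible for house 2 is garnet.
So: house 1 = Dane/opal/cedar, house 2 = Canadian/garnet/maple, house 3 = German/onyx/elm, house 4 = Spaniard/peridot/pine, house 5 = Swede/sapphire/willow.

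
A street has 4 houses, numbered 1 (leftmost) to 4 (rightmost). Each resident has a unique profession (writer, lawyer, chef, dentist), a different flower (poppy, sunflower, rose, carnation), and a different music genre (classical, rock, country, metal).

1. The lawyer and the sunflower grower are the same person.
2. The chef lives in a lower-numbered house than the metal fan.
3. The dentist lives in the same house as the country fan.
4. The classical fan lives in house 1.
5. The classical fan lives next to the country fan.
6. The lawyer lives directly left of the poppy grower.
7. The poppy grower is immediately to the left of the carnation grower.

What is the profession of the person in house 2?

Clue 4: the classical fan is in house 1.
Clue 5: the country fan is in house 2.
By clue 3, the dentist is in house 2.
The only profession still possible for house 4 is writer.
From clue 1, the sunflower grower must be in house 1.
By clue 6, the poppy grower is in house 2.
The carnation grower is in house 3 (clue 7).
The only profession still possible for house 1 is lawyer.
So house 3 gets chef for profession.
So house 4 gets rose for flower.
From clue 2, the metal fan must be in house 4.
That leaves rock as the music genre for house 3.
So: house 1 = lawyer/sunflower/classical, house 2 = dentist/poppy/country, house 3 = chef/carnation/rock, house 4 = writer/rose/metal.

dentist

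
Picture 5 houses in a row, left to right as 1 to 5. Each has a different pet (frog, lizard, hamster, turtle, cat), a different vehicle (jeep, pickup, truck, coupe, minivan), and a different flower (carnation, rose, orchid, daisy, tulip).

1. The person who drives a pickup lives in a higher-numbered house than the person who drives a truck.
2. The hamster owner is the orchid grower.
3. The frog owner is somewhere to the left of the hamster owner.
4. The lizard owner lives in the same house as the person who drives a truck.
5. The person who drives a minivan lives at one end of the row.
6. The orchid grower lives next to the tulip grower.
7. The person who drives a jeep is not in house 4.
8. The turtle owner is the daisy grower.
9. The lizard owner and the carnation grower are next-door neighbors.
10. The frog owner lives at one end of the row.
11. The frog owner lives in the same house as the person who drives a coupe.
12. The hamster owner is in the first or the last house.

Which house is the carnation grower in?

From clue 10, the frog owner must be in house 1.
Clue 11: the person who drives a coupe is in house 1.
By clue 12, the hamster owner is in house 5.
That leaves minivan as the vehicle for house 5.
By clue 2, the orchid grower is in house 5.
From clue 6, the tulip grower must be in house 4.
The only vehicle still possible for house 4 is pickup.
House 4's pet must be cat (nothing else left).
The lizard owner is narrowed to house 2 or 3; consider each.
Placing it in house 3 leads to a contradiction, so it's in house 2.
From clue 4, the person who drives a truck must be in house 2.
House 3's pet must be turtle (nothing else left).
That leaves jeep as the vehicle for house 3.
From clue 8, the daisy grower must be in house 3.
House 2 flower: only rose fits.
The only flower still possible for house 1 is carnation.
So: house 1 = frog/coupe/carnation, house 2 = lizard/truck/rose, house 3 = turtle/jeep/daisy, house 4 = cat/pickup/tulip, house 5 = hamster/minivan/orchid.

1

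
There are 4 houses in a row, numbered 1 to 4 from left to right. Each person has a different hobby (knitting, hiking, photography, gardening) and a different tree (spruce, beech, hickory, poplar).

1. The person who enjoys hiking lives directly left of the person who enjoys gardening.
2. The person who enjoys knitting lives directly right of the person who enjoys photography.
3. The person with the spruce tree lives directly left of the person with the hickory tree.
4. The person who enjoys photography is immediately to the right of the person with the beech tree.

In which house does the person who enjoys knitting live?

That leaves hiking as the hobby for house 1.
From clue 1, the person who enjoys gardening must be in house 2.
House 4 hobby: only knitting fits.
Clue 4 places the person with the beech tree in house 2.
House 3 hobby: only photography fits.
Clue 3: the person with the spruce tree is in house 3.
The person with the hickory tree is in house 4 (clue 3).
That leaves poplar as the tree for house 1.
So: house 1 = hiking/poplar, house 2 = gardening/beech, house 3 = photography/spruce, house 4 = knitting/hickory.

4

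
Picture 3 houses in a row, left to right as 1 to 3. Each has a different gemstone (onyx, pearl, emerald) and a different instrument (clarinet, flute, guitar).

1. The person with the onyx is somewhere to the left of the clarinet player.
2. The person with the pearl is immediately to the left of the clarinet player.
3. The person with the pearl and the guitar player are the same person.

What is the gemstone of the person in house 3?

The only gemstone still possible for house 3 is emerald.
The person with the onyx is narrowed to house 1 or 2; consider each.
Placing it in house 2 leads to a contradiction, so it's in house 1.
House 2's gemstone must be pearl (nothing else left).
Clue 2 places the clarinet player in house 3.
The guitar player is in house 2 (clue 3).
That leaves flute as the instrument for house 1.
So: house 1 = onyx/flute, house 2 = pearl/guitar, house 3 = emerald/clarinet.

emerald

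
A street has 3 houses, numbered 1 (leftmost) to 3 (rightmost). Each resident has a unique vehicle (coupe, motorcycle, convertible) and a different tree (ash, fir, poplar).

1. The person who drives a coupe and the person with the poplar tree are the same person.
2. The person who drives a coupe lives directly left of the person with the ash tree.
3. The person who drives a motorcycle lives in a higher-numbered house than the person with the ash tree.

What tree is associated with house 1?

The person who drives a motorcycle is in house 3 (clue 3).
Clue 3 places the person with the ash tree in house 2.
By clue 1, the person who drives a coupe is in house 1.
By clue 1, the person with the poplar tree is in house 1.
That leaves convertible as the vehicle for house 2.
House 3's tree must be fir (nothing else left).
So: house 1 = coupe/poplar, house 2 = convertible/ash, house 3 = motorcycle/fir.

poplar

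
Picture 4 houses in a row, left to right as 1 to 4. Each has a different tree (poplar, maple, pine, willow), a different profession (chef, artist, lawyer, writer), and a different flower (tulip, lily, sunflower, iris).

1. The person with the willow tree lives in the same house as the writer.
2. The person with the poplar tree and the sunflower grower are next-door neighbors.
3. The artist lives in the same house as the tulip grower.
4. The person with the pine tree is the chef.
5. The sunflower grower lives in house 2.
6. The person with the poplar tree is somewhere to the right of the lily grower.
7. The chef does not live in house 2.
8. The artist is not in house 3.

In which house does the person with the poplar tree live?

3

Clue 5 places the sunflower grower in house 2.
From clue 2, the person with the poplar tree must be in house 3.
Clue 6: the lily grower is in house 1.
The only flower still possible for house 3 is iris.
That leaves tulip as the flower for house 4.
From clue 3, the artist must be in house 4.
House 3 profession: only lawyer fits.
From clue 4, the person with the pine tree must be in house 1.
House 2 tree: only willow fits.
That leaves maple as the tree for house 4.
That leaves chef as the profession for house 1.
House 2's profession must be writer (nothing else left).
So: house 1 = pine/chef/lily, house 2 = willow/writer/sunflower, house 3 = poplar/lawyer/iris, house 4 = maple/artist/tulip.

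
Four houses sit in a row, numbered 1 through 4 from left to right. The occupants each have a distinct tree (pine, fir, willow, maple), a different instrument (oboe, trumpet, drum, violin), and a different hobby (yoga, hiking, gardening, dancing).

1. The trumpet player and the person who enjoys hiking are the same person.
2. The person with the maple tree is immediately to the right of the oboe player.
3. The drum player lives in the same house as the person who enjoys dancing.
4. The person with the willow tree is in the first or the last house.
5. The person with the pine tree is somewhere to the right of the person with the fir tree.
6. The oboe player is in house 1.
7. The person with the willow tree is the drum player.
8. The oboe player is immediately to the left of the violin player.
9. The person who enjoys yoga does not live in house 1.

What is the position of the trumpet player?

By clue 6, the oboe player is in house 1.
Clue 8 places the violin player in house 2.
House 3's instrument must be trumpet (nothing else left).
House 4's instrument must be drum (nothing else left).
By clue 1, the person who enjoys hiking is in house 3.
Clue 2 places the person with the maple tree in house 2.
By clue 3, the person who enjoys dancing is in house 4.
From clue 7, the person with the willow tree must be in house 4.
The only tree still possible for house 1 is fir.
House 3's tree must be pine (nothing else left).
That leaves gardening as the hobby for house 1.
House 2 hobby: only yoga fits.
So: house 1 = fir/oboe/gardening, house 2 = maple/violin/yoga, house 3 = pine/trumpet/hiking, house 4 = willow/drum/dancing.

3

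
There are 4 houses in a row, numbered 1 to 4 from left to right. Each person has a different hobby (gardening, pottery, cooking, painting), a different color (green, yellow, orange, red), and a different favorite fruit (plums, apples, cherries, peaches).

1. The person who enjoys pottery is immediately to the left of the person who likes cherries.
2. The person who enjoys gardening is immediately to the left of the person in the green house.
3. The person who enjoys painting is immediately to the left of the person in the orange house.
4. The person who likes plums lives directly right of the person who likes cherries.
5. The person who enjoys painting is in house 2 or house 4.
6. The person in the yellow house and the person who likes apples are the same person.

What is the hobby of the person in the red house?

Clue 5 places the person who enjoys painting in house 2.
That leaves cooking as the hobby for house 4.
Clue 1 places the person who enjoys pottery in house 1.
Clue 1: the person who likes cherries is in house 2.
From clue 3, the person in the orange house must be in house 3.
Clue 4: the person who likes plums is in house 3.
House 3's hobby must be gardening (nothing else left).
Clue 2: the person in the green house is in house 4.
That leaves yellow as the color for house 1.
So house 2 gets red for color.
The person who likes apples is in house 1 (clue 6).
The only favorite fruit still possible for house 4 is peaches.
So: house 1 = pottery/yellow/apples, house 2 = painting/red/cherries, house 3 = gardening/orange/plums, house 4 = cooking/green/peaches.

painting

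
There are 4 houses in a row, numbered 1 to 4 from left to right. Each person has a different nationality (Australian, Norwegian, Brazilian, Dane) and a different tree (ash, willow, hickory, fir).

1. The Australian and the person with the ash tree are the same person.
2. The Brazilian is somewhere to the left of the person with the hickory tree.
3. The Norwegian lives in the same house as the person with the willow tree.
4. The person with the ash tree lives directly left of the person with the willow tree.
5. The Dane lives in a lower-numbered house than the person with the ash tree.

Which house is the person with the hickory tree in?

2

House 1 tree: only fir fits.
House 4 nationality: only Norwegian fits.
Clue 3: the person with the willow tree is in house 4.
Clue 4: the person with the ash tree is in house 3.
That leaves hickory as the tree for house 2.
Clue 1 places the Australian in house 3.
Clue 2: the Brazilian is in house 1.
House 2's nationality must be Dane (nothing else left).
So: house 1 = Brazilian/fir, house 2 = Dane/hickory, house 3 = Australian/ash, house 4 = Norwegian/willow.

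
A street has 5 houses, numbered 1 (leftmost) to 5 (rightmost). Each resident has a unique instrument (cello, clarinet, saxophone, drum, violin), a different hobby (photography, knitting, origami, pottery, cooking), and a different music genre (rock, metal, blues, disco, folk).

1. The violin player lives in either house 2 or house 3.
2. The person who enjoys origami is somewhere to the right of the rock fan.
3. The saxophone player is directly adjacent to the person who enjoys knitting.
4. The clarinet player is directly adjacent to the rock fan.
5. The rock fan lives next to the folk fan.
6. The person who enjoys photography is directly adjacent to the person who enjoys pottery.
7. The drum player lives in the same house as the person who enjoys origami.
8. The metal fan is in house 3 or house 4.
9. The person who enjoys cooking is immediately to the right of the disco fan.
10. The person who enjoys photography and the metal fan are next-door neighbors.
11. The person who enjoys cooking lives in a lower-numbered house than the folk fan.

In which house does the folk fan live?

The violin player is narrowed to house 2 or 3; consider each.
Placing it in house 2 leads to a contradiction, so it's in house 3.
The drum player is narrowed to house 4 or 5; consider each.
Placing it in house 4 leads to a contradiction, so it's in house 5.
Clue 7: the person who enjoys origami is in house 5.
House 5's music genre must be blues (nothing else left).
So house 1 gets disco for music genre.
That leaves rock as the music genre for house 2.
Clue 4 places the clarinet player in house 1.
The folk fan is in house 3 (clue 5).
The person who enjoys cooking is in house 2 (clue 9).
House 4 music genre: only metal fits.
Clue 10: the person who enjoys photography is in house 3.
House 1 hobby: only knitting fits.
The only hobby still possible for house 4 is pottery.
From clue 3, the saxophone player must be in house 2.
So house 4 gets cello for instrument.
So: house 1 = clarinet/knitting/disco, house 2 = saxophone/cooking/rock, house 3 = violin/photography/folk, house 4 = cello/pottery/metal, house 5 = drum/origami/blues.

3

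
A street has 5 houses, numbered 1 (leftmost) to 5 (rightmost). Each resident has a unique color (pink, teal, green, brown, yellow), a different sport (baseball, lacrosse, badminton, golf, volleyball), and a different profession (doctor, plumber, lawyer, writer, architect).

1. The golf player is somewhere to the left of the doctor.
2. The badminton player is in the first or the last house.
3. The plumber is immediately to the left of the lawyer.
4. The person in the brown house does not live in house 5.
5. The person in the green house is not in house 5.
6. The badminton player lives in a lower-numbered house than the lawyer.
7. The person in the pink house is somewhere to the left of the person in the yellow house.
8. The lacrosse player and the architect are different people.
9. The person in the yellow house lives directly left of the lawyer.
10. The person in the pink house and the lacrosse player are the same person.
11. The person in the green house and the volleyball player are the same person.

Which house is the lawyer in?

Clue 6 places the badminton player in house 1.
That leaves teal as the color for house 5.
The only sport still possible for house 5 is baseball.
House 1's color must be brown (nothing else left).
The person in the pink house is narrowed to house 2 or 3; consider each.
Placing it in house 3 leads to a contradiction, so it's in house 2.
Clue 10: the lacrosse player is in house 2.
The only profession still possible for house 2 is writer.
House 1's profession must be architect (nothing else left).
That leaves plumber as the profession for house 3.
The lawyer is in house 4 (clue 3).
Clue 9 places the person in the yellow house in house 3.
So house 4 gets green for color.
So house 5 gets doctor for profession.
From clue 11, the volleyball player must be in house 4.
So house 3 gets golf for sport.
So: house 1 = brown/badminton/architect, house 2 = pink/lacrosse/writer, house 3 = yellow/golf/plumber, house 4 = green/volleyball/lawyer, house 5 = teal/baseball/doctor.

4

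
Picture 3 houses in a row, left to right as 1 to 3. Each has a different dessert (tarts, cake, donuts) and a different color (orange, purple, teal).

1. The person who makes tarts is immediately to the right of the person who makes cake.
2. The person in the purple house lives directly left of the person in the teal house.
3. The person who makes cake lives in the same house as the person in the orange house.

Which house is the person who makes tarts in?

2

House 3's color must be teal (nothing else left).
By clue 2, the person in the purple house is in house 2.
House 1's color must be orange (nothing else left).
From clue 3, the person who makes cake must be in house 1.
By clue 1, the person who makes tarts is in house 2.
So house 3 gets donuts for dessert.
So: house 1 = cake/orange, house 2 = tarts/purple, house 3 = donuts/teal.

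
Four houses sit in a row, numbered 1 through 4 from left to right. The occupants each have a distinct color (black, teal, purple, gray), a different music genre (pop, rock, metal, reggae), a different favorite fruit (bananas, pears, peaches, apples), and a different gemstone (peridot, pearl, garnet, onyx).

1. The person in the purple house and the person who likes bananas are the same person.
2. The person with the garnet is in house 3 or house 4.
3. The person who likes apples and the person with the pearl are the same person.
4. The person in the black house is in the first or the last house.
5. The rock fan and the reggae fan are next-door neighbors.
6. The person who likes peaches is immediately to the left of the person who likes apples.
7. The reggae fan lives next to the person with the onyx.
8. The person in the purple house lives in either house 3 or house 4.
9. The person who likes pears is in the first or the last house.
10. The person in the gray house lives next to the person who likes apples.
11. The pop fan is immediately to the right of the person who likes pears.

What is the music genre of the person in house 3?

Clue 11 places the pop fan in house 2.
Clue 11 places the person who likes pears in house 1.
That leaves metal as the music genre for house 1.
The only favorite fruit still possible for house 2 is peaches.
So house 1 gets peridot for gemstone.
By clue 6, the person who likes apples is in house 3.
The only favorite fruit still possible for house 4 is bananas.
The only gemstone still possible for house 2 is onyx.
Clue 1: the person in the purple house is in house 4.
Clue 3: the person with the pearl is in house 3.
The reggae fan is in house 3 (clue 7).
House 2 color: only gray fits.
The only color still possible for house 3 is teal.
That leaves rock as the music genre for house 4.
House 4 gemstone: only garnet fits.
That leaves black as the color for house 1.
So: house 1 = black/metal/pears/peridot, house 2 = gray/pop/peaches/onyx, house 3 = teal/reggae/apples/pearl, house 4 = purple/rock/bananas/garnet.

reggae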